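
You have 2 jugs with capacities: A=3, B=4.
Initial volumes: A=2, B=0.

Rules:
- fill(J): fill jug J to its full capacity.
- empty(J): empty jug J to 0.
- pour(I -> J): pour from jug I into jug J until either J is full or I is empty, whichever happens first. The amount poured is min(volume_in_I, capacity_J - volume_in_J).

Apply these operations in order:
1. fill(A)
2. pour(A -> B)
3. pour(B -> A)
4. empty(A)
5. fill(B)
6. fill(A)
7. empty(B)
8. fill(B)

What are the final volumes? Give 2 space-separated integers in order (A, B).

Answer: 3 4

Derivation:
Step 1: fill(A) -> (A=3 B=0)
Step 2: pour(A -> B) -> (A=0 B=3)
Step 3: pour(B -> A) -> (A=3 B=0)
Step 4: empty(A) -> (A=0 B=0)
Step 5: fill(B) -> (A=0 B=4)
Step 6: fill(A) -> (A=3 B=4)
Step 7: empty(B) -> (A=3 B=0)
Step 8: fill(B) -> (A=3 B=4)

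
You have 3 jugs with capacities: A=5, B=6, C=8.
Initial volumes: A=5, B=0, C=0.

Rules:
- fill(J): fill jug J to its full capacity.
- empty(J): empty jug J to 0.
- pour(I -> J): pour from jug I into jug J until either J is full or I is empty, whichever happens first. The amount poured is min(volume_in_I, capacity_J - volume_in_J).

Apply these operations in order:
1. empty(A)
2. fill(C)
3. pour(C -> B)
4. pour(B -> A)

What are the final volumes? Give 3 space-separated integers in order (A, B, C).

Step 1: empty(A) -> (A=0 B=0 C=0)
Step 2: fill(C) -> (A=0 B=0 C=8)
Step 3: pour(C -> B) -> (A=0 B=6 C=2)
Step 4: pour(B -> A) -> (A=5 B=1 C=2)

Answer: 5 1 2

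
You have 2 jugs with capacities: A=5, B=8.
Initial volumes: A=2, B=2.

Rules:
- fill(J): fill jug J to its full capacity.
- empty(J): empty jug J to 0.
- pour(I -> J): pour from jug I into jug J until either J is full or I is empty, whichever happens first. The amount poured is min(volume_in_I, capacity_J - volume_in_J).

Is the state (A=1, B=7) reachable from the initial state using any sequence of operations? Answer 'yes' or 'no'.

Answer: no

Derivation:
BFS explored all 27 reachable states.
Reachable set includes: (0,0), (0,1), (0,2), (0,3), (0,4), (0,5), (0,6), (0,7), (0,8), (1,0), (1,8), (2,0) ...
Target (A=1, B=7) not in reachable set → no.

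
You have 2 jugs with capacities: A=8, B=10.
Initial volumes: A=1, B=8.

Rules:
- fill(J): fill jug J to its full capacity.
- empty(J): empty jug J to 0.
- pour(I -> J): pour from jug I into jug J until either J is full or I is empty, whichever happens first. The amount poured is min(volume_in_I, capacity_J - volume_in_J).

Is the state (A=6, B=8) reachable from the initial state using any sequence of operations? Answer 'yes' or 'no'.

BFS explored all 37 reachable states.
Reachable set includes: (0,0), (0,1), (0,2), (0,3), (0,4), (0,5), (0,6), (0,7), (0,8), (0,9), (0,10), (1,0) ...
Target (A=6, B=8) not in reachable set → no.

Answer: no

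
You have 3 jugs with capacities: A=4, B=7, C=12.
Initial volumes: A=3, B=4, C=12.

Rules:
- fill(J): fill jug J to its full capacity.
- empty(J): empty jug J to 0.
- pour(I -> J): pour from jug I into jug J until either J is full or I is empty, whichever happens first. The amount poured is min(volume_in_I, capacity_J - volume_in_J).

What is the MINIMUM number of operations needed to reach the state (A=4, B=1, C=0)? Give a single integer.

Answer: 6

Derivation:
BFS from (A=3, B=4, C=12). One shortest path:
  1. fill(A) -> (A=4 B=4 C=12)
  2. empty(C) -> (A=4 B=4 C=0)
  3. pour(A -> B) -> (A=1 B=7 C=0)
  4. empty(B) -> (A=1 B=0 C=0)
  5. pour(A -> B) -> (A=0 B=1 C=0)
  6. fill(A) -> (A=4 B=1 C=0)
Reached target in 6 moves.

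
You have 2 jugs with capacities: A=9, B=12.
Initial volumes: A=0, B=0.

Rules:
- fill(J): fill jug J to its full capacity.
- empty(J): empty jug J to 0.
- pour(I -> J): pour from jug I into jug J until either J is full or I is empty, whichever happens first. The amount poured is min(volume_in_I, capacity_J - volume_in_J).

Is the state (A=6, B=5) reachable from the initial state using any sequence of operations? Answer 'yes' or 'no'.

BFS explored all 14 reachable states.
Reachable set includes: (0,0), (0,3), (0,6), (0,9), (0,12), (3,0), (3,12), (6,0), (6,12), (9,0), (9,3), (9,6) ...
Target (A=6, B=5) not in reachable set → no.

Answer: no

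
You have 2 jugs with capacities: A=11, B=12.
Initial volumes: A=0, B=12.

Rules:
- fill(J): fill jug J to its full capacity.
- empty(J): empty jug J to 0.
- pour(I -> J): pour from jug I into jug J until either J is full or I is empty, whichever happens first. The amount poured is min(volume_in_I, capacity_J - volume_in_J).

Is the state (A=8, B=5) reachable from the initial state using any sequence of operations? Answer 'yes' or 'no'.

Answer: no

Derivation:
BFS explored all 46 reachable states.
Reachable set includes: (0,0), (0,1), (0,2), (0,3), (0,4), (0,5), (0,6), (0,7), (0,8), (0,9), (0,10), (0,11) ...
Target (A=8, B=5) not in reachable set → no.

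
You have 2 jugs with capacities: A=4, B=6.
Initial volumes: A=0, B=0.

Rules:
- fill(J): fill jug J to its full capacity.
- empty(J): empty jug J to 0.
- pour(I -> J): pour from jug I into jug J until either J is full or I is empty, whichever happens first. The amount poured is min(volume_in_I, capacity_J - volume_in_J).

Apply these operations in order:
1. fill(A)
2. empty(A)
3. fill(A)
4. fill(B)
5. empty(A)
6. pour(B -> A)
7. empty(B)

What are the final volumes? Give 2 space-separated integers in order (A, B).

Step 1: fill(A) -> (A=4 B=0)
Step 2: empty(A) -> (A=0 B=0)
Step 3: fill(A) -> (A=4 B=0)
Step 4: fill(B) -> (A=4 B=6)
Step 5: empty(A) -> (A=0 B=6)
Step 6: pour(B -> A) -> (A=4 B=2)
Step 7: empty(B) -> (A=4 B=0)

Answer: 4 0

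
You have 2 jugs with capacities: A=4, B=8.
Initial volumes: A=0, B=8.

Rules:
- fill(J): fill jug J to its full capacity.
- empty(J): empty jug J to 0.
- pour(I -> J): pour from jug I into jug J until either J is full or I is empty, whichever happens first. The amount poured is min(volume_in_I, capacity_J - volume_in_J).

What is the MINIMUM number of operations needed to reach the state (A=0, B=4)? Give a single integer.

Answer: 2

Derivation:
BFS from (A=0, B=8). One shortest path:
  1. pour(B -> A) -> (A=4 B=4)
  2. empty(A) -> (A=0 B=4)
Reached target in 2 moves.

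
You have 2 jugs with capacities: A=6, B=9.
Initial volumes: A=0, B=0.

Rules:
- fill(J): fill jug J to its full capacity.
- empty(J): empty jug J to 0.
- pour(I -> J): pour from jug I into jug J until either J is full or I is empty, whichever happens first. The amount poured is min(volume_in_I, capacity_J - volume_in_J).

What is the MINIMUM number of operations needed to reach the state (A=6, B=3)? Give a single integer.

Answer: 2

Derivation:
BFS from (A=0, B=0). One shortest path:
  1. fill(B) -> (A=0 B=9)
  2. pour(B -> A) -> (A=6 B=3)
Reached target in 2 moves.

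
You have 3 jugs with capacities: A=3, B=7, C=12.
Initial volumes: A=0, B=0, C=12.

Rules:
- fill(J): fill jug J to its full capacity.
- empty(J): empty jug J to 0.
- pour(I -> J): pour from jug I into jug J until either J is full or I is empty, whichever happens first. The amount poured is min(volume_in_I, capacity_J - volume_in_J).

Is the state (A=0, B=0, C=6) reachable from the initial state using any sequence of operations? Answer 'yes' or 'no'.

BFS from (A=0, B=0, C=12):
  1. pour(C -> A) -> (A=3 B=0 C=9)
  2. empty(A) -> (A=0 B=0 C=9)
  3. pour(C -> A) -> (A=3 B=0 C=6)
  4. empty(A) -> (A=0 B=0 C=6)
Target reached → yes.

Answer: yes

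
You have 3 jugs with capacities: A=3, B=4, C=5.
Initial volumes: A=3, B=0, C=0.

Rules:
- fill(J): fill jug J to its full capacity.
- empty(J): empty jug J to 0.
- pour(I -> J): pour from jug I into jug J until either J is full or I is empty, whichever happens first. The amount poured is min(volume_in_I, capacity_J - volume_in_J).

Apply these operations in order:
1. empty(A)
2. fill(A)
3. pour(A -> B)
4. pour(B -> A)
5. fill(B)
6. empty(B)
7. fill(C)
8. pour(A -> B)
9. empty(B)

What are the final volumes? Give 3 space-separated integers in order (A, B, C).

Step 1: empty(A) -> (A=0 B=0 C=0)
Step 2: fill(A) -> (A=3 B=0 C=0)
Step 3: pour(A -> B) -> (A=0 B=3 C=0)
Step 4: pour(B -> A) -> (A=3 B=0 C=0)
Step 5: fill(B) -> (A=3 B=4 C=0)
Step 6: empty(B) -> (A=3 B=0 C=0)
Step 7: fill(C) -> (A=3 B=0 C=5)
Step 8: pour(A -> B) -> (A=0 B=3 C=5)
Step 9: empty(B) -> (A=0 B=0 C=5)

Answer: 0 0 5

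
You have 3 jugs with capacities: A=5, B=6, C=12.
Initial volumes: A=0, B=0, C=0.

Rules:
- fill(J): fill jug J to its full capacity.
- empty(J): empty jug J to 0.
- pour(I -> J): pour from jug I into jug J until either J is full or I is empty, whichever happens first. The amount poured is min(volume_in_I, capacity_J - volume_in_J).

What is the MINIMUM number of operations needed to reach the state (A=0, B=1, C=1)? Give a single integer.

BFS from (A=0, B=0, C=0). One shortest path:
  1. fill(C) -> (A=0 B=0 C=12)
  2. pour(C -> A) -> (A=5 B=0 C=7)
  3. empty(A) -> (A=0 B=0 C=7)
  4. pour(C -> B) -> (A=0 B=6 C=1)
  5. pour(B -> A) -> (A=5 B=1 C=1)
  6. empty(A) -> (A=0 B=1 C=1)
Reached target in 6 moves.

Answer: 6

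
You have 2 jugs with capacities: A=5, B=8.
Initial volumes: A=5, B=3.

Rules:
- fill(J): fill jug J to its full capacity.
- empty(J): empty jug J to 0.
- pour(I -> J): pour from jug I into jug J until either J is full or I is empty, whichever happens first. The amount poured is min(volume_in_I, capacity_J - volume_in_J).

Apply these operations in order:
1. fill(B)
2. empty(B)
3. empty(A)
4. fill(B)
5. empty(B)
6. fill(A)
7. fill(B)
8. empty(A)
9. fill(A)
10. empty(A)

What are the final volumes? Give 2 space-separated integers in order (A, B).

Answer: 0 8

Derivation:
Step 1: fill(B) -> (A=5 B=8)
Step 2: empty(B) -> (A=5 B=0)
Step 3: empty(A) -> (A=0 B=0)
Step 4: fill(B) -> (A=0 B=8)
Step 5: empty(B) -> (A=0 B=0)
Step 6: fill(A) -> (A=5 B=0)
Step 7: fill(B) -> (A=5 B=8)
Step 8: empty(A) -> (A=0 B=8)
Step 9: fill(A) -> (A=5 B=8)
Step 10: empty(A) -> (A=0 B=8)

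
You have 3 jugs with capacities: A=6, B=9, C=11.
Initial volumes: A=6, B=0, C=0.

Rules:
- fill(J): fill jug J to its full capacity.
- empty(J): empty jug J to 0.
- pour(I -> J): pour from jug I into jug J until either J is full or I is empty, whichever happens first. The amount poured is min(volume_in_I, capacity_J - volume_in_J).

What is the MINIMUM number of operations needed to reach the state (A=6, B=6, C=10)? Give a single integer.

BFS from (A=6, B=0, C=0). One shortest path:
  1. empty(A) -> (A=0 B=0 C=0)
  2. fill(C) -> (A=0 B=0 C=11)
  3. pour(C -> A) -> (A=6 B=0 C=5)
  4. pour(A -> B) -> (A=0 B=6 C=5)
  5. pour(C -> A) -> (A=5 B=6 C=0)
  6. fill(C) -> (A=5 B=6 C=11)
  7. pour(C -> A) -> (A=6 B=6 C=10)
Reached target in 7 moves.

Answer: 7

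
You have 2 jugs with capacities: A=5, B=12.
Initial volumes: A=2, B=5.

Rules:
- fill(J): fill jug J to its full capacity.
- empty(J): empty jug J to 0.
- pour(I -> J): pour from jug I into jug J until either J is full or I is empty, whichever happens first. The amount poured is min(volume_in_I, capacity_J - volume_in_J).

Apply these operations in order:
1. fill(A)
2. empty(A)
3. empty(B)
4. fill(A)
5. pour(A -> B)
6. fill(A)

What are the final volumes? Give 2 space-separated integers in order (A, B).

Step 1: fill(A) -> (A=5 B=5)
Step 2: empty(A) -> (A=0 B=5)
Step 3: empty(B) -> (A=0 B=0)
Step 4: fill(A) -> (A=5 B=0)
Step 5: pour(A -> B) -> (A=0 B=5)
Step 6: fill(A) -> (A=5 B=5)

Answer: 5 5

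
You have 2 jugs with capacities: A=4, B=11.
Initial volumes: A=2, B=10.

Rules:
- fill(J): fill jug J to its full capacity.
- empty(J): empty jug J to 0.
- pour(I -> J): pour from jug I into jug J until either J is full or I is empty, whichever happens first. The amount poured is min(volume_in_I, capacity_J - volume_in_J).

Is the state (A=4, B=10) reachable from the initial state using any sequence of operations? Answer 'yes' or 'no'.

BFS from (A=2, B=10):
  1. fill(A) -> (A=4 B=10)
Target reached → yes.

Answer: yes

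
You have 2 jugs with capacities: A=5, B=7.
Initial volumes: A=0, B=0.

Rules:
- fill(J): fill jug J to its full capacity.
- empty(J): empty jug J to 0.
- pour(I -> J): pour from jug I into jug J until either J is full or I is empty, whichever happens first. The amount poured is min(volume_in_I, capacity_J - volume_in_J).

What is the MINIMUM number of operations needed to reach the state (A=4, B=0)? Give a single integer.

Answer: 8

Derivation:
BFS from (A=0, B=0). One shortest path:
  1. fill(B) -> (A=0 B=7)
  2. pour(B -> A) -> (A=5 B=2)
  3. empty(A) -> (A=0 B=2)
  4. pour(B -> A) -> (A=2 B=0)
  5. fill(B) -> (A=2 B=7)
  6. pour(B -> A) -> (A=5 B=4)
  7. empty(A) -> (A=0 B=4)
  8. pour(B -> A) -> (A=4 B=0)
Reached target in 8 moves.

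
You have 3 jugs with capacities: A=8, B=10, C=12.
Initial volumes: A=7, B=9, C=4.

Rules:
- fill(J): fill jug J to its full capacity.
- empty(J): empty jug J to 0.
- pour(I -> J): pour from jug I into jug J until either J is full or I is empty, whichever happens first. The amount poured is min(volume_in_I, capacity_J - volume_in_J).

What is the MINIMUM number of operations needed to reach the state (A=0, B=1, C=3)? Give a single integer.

Answer: 4

Derivation:
BFS from (A=7, B=9, C=4). One shortest path:
  1. pour(C -> A) -> (A=8 B=9 C=3)
  2. empty(A) -> (A=0 B=9 C=3)
  3. pour(B -> A) -> (A=8 B=1 C=3)
  4. empty(A) -> (A=0 B=1 C=3)
Reached target in 4 moves.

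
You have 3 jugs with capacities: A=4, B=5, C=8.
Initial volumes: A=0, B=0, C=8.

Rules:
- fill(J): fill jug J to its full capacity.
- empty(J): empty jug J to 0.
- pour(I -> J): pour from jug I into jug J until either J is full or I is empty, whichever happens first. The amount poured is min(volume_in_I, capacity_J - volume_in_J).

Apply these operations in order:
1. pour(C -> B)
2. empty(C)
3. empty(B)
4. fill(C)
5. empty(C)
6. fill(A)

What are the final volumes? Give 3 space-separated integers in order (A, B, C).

Answer: 4 0 0

Derivation:
Step 1: pour(C -> B) -> (A=0 B=5 C=3)
Step 2: empty(C) -> (A=0 B=5 C=0)
Step 3: empty(B) -> (A=0 B=0 C=0)
Step 4: fill(C) -> (A=0 B=0 C=8)
Step 5: empty(C) -> (A=0 B=0 C=0)
Step 6: fill(A) -> (A=4 B=0 C=0)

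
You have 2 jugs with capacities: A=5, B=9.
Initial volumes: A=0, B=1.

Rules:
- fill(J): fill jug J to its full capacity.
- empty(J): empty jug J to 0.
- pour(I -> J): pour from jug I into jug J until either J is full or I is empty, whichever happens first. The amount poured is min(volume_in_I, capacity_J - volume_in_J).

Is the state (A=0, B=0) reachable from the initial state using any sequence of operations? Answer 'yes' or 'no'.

BFS from (A=0, B=1):
  1. empty(B) -> (A=0 B=0)
Target reached → yes.

Answer: yes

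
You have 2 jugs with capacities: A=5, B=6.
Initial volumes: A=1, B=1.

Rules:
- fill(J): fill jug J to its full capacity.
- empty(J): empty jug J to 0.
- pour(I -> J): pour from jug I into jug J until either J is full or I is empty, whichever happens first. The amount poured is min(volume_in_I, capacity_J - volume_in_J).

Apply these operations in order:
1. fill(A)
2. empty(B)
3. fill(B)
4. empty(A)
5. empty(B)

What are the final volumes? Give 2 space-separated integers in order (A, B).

Step 1: fill(A) -> (A=5 B=1)
Step 2: empty(B) -> (A=5 B=0)
Step 3: fill(B) -> (A=5 B=6)
Step 4: empty(A) -> (A=0 B=6)
Step 5: empty(B) -> (A=0 B=0)

Answer: 0 0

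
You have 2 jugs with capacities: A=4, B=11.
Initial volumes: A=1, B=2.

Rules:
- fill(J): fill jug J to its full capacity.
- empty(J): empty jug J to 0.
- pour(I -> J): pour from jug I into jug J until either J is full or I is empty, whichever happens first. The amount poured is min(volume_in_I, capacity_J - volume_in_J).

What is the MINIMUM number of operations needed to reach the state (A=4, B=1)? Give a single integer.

Answer: 3

Derivation:
BFS from (A=1, B=2). One shortest path:
  1. empty(B) -> (A=1 B=0)
  2. pour(A -> B) -> (A=0 B=1)
  3. fill(A) -> (A=4 B=1)
Reached target in 3 moves.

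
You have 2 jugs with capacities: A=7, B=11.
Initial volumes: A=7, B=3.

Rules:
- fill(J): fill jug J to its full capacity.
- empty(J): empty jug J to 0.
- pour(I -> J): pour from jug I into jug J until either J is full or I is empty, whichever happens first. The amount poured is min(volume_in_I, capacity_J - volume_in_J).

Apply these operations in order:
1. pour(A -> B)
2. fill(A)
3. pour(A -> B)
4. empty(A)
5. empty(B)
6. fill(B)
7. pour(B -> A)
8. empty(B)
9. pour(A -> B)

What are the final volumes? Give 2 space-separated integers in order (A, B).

Answer: 0 7

Derivation:
Step 1: pour(A -> B) -> (A=0 B=10)
Step 2: fill(A) -> (A=7 B=10)
Step 3: pour(A -> B) -> (A=6 B=11)
Step 4: empty(A) -> (A=0 B=11)
Step 5: empty(B) -> (A=0 B=0)
Step 6: fill(B) -> (A=0 B=11)
Step 7: pour(B -> A) -> (A=7 B=4)
Step 8: empty(B) -> (A=7 B=0)
Step 9: pour(A -> B) -> (A=0 B=7)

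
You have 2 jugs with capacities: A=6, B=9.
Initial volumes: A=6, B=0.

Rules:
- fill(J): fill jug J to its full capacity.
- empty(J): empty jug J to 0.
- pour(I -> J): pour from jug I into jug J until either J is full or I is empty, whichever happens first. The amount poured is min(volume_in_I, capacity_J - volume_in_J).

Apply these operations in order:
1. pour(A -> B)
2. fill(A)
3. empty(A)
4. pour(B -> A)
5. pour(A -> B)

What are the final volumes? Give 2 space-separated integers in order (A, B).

Answer: 0 6

Derivation:
Step 1: pour(A -> B) -> (A=0 B=6)
Step 2: fill(A) -> (A=6 B=6)
Step 3: empty(A) -> (A=0 B=6)
Step 4: pour(B -> A) -> (A=6 B=0)
Step 5: pour(A -> B) -> (A=0 B=6)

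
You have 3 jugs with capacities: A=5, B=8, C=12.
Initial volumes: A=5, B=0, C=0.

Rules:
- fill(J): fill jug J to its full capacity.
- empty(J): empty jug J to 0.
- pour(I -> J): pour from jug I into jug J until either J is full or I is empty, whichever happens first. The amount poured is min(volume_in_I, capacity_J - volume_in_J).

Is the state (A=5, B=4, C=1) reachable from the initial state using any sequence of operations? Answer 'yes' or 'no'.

BFS from (A=5, B=0, C=0):
  1. fill(B) -> (A=5 B=8 C=0)
  2. pour(B -> C) -> (A=5 B=0 C=8)
  3. pour(A -> C) -> (A=1 B=0 C=12)
  4. pour(C -> B) -> (A=1 B=8 C=4)
  5. empty(B) -> (A=1 B=0 C=4)
  6. pour(C -> B) -> (A=1 B=4 C=0)
  7. pour(A -> C) -> (A=0 B=4 C=1)
  8. fill(A) -> (A=5 B=4 C=1)
Target reached → yes.

Answer: yes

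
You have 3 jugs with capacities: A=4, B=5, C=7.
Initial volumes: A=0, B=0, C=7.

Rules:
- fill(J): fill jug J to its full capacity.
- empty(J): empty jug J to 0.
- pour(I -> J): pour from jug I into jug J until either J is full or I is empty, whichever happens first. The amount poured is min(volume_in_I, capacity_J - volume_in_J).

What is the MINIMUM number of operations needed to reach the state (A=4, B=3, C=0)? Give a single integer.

Answer: 2

Derivation:
BFS from (A=0, B=0, C=7). One shortest path:
  1. pour(C -> A) -> (A=4 B=0 C=3)
  2. pour(C -> B) -> (A=4 B=3 C=0)
Reached target in 2 moves.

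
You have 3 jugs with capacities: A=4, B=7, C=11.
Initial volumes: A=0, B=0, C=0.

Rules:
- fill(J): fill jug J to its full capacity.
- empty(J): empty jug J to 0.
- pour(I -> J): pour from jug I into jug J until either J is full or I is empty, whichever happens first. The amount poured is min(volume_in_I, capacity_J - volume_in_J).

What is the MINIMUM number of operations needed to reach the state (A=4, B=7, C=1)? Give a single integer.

BFS from (A=0, B=0, C=0). One shortest path:
  1. fill(A) -> (A=4 B=0 C=0)
  2. pour(A -> B) -> (A=0 B=4 C=0)
  3. fill(A) -> (A=4 B=4 C=0)
  4. pour(A -> B) -> (A=1 B=7 C=0)
  5. pour(A -> C) -> (A=0 B=7 C=1)
  6. fill(A) -> (A=4 B=7 C=1)
Reached target in 6 moves.

Answer: 6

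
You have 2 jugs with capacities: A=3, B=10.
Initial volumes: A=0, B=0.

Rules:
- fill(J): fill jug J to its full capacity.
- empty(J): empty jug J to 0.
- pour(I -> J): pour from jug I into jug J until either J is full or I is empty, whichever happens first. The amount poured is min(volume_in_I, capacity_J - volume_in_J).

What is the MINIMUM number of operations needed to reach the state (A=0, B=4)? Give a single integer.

Answer: 5

Derivation:
BFS from (A=0, B=0). One shortest path:
  1. fill(B) -> (A=0 B=10)
  2. pour(B -> A) -> (A=3 B=7)
  3. empty(A) -> (A=0 B=7)
  4. pour(B -> A) -> (A=3 B=4)
  5. empty(A) -> (A=0 B=4)
Reached target in 5 moves.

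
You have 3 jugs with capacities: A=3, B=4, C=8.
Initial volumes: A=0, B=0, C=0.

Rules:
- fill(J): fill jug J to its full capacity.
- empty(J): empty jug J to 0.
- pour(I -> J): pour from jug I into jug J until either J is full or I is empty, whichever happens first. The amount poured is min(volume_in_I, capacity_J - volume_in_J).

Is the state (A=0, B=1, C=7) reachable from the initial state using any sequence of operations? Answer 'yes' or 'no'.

Answer: yes

Derivation:
BFS from (A=0, B=0, C=0):
  1. fill(C) -> (A=0 B=0 C=8)
  2. pour(C -> B) -> (A=0 B=4 C=4)
  3. pour(B -> A) -> (A=3 B=1 C=4)
  4. pour(A -> C) -> (A=0 B=1 C=7)
Target reached → yes.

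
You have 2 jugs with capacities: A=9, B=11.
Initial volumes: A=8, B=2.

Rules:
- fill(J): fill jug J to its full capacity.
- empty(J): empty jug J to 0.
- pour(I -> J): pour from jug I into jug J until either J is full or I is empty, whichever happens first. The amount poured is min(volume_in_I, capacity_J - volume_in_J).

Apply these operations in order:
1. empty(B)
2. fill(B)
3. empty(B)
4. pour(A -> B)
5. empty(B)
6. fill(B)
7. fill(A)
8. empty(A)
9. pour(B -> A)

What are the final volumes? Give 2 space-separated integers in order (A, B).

Answer: 9 2

Derivation:
Step 1: empty(B) -> (A=8 B=0)
Step 2: fill(B) -> (A=8 B=11)
Step 3: empty(B) -> (A=8 B=0)
Step 4: pour(A -> B) -> (A=0 B=8)
Step 5: empty(B) -> (A=0 B=0)
Step 6: fill(B) -> (A=0 B=11)
Step 7: fill(A) -> (A=9 B=11)
Step 8: empty(A) -> (A=0 B=11)
Step 9: pour(B -> A) -> (A=9 B=2)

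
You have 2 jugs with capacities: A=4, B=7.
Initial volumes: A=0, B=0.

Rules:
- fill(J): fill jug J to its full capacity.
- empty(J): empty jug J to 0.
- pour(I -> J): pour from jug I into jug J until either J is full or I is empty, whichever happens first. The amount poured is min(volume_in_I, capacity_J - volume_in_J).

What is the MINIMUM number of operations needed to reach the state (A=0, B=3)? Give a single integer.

Answer: 3

Derivation:
BFS from (A=0, B=0). One shortest path:
  1. fill(B) -> (A=0 B=7)
  2. pour(B -> A) -> (A=4 B=3)
  3. empty(A) -> (A=0 B=3)
Reached target in 3 moves.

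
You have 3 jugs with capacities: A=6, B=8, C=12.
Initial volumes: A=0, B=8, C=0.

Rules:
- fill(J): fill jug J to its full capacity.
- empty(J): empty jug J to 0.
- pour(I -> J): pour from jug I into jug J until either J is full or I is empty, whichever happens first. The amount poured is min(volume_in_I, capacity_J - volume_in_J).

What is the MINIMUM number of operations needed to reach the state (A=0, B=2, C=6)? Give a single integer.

Answer: 2

Derivation:
BFS from (A=0, B=8, C=0). One shortest path:
  1. pour(B -> A) -> (A=6 B=2 C=0)
  2. pour(A -> C) -> (A=0 B=2 C=6)
Reached target in 2 moves.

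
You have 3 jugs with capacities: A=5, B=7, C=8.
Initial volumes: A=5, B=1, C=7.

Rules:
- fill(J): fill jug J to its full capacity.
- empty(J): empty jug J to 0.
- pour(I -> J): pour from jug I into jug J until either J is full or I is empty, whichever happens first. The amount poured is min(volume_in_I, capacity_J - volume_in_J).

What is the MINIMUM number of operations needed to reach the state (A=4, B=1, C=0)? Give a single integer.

Answer: 2

Derivation:
BFS from (A=5, B=1, C=7). One shortest path:
  1. pour(A -> C) -> (A=4 B=1 C=8)
  2. empty(C) -> (A=4 B=1 C=0)
Reached target in 2 moves.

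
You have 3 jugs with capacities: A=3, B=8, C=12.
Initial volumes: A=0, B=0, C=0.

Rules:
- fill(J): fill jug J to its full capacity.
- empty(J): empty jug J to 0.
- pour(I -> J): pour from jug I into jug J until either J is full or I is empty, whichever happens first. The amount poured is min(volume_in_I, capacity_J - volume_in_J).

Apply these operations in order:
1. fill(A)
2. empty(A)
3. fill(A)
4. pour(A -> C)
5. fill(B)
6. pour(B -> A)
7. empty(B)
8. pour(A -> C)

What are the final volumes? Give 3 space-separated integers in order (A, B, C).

Answer: 0 0 6

Derivation:
Step 1: fill(A) -> (A=3 B=0 C=0)
Step 2: empty(A) -> (A=0 B=0 C=0)
Step 3: fill(A) -> (A=3 B=0 C=0)
Step 4: pour(A -> C) -> (A=0 B=0 C=3)
Step 5: fill(B) -> (A=0 B=8 C=3)
Step 6: pour(B -> A) -> (A=3 B=5 C=3)
Step 7: empty(B) -> (A=3 B=0 C=3)
Step 8: pour(A -> C) -> (A=0 B=0 C=6)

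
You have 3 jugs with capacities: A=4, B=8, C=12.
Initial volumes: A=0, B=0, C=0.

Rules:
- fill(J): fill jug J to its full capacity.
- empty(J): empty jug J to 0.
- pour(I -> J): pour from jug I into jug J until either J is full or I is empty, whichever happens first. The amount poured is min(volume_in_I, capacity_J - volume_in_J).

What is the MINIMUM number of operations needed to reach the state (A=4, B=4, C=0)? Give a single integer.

Answer: 2

Derivation:
BFS from (A=0, B=0, C=0). One shortest path:
  1. fill(B) -> (A=0 B=8 C=0)
  2. pour(B -> A) -> (A=4 B=4 C=0)
Reached target in 2 moves.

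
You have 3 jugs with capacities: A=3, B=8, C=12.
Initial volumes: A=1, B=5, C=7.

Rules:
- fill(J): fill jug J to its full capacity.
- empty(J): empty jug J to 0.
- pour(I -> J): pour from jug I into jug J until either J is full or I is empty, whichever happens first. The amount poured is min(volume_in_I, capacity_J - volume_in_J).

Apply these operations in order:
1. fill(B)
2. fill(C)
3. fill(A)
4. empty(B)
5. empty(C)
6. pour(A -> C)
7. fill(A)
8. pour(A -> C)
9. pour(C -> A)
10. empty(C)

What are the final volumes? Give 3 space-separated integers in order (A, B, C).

Step 1: fill(B) -> (A=1 B=8 C=7)
Step 2: fill(C) -> (A=1 B=8 C=12)
Step 3: fill(A) -> (A=3 B=8 C=12)
Step 4: empty(B) -> (A=3 B=0 C=12)
Step 5: empty(C) -> (A=3 B=0 C=0)
Step 6: pour(A -> C) -> (A=0 B=0 C=3)
Step 7: fill(A) -> (A=3 B=0 C=3)
Step 8: pour(A -> C) -> (A=0 B=0 C=6)
Step 9: pour(C -> A) -> (A=3 B=0 C=3)
Step 10: empty(C) -> (A=3 B=0 C=0)

Answer: 3 0 0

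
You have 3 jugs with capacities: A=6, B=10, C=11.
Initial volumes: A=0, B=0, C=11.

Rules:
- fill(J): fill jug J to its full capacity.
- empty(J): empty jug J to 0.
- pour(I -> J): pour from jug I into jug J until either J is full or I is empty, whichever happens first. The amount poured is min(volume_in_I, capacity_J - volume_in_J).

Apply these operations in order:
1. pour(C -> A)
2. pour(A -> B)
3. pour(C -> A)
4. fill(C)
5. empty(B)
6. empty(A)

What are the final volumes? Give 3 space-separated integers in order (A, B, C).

Answer: 0 0 11

Derivation:
Step 1: pour(C -> A) -> (A=6 B=0 C=5)
Step 2: pour(A -> B) -> (A=0 B=6 C=5)
Step 3: pour(C -> A) -> (A=5 B=6 C=0)
Step 4: fill(C) -> (A=5 B=6 C=11)
Step 5: empty(B) -> (A=5 B=0 C=11)
Step 6: empty(A) -> (A=0 B=0 C=11)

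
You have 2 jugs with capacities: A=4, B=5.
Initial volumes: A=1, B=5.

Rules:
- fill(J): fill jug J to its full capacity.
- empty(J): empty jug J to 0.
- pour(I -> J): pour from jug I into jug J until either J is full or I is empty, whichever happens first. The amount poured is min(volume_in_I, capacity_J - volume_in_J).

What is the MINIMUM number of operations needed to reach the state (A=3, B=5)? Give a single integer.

BFS from (A=1, B=5). One shortest path:
  1. fill(A) -> (A=4 B=5)
  2. empty(B) -> (A=4 B=0)
  3. pour(A -> B) -> (A=0 B=4)
  4. fill(A) -> (A=4 B=4)
  5. pour(A -> B) -> (A=3 B=5)
Reached target in 5 moves.

Answer: 5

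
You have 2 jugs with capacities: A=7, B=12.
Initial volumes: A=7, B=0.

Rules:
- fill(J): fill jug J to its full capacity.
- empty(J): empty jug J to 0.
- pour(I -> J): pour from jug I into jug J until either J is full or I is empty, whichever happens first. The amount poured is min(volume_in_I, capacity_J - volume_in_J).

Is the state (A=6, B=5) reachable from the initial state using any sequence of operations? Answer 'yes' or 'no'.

BFS explored all 38 reachable states.
Reachable set includes: (0,0), (0,1), (0,2), (0,3), (0,4), (0,5), (0,6), (0,7), (0,8), (0,9), (0,10), (0,11) ...
Target (A=6, B=5) not in reachable set → no.

Answer: no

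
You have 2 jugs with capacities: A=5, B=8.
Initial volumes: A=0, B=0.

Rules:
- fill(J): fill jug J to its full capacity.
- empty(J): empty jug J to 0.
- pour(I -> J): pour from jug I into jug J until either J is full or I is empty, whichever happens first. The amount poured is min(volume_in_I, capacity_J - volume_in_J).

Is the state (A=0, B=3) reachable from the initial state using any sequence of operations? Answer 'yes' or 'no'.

Answer: yes

Derivation:
BFS from (A=0, B=0):
  1. fill(B) -> (A=0 B=8)
  2. pour(B -> A) -> (A=5 B=3)
  3. empty(A) -> (A=0 B=3)
Target reached → yes.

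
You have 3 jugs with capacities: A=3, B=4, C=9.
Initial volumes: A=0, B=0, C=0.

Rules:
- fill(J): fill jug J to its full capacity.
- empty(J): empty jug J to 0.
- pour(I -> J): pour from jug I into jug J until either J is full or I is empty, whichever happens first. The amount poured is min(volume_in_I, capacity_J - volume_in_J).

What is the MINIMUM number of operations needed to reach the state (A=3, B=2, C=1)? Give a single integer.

Answer: 7

Derivation:
BFS from (A=0, B=0, C=0). One shortest path:
  1. fill(A) -> (A=3 B=0 C=0)
  2. pour(A -> B) -> (A=0 B=3 C=0)
  3. fill(A) -> (A=3 B=3 C=0)
  4. pour(A -> B) -> (A=2 B=4 C=0)
  5. pour(B -> C) -> (A=2 B=0 C=4)
  6. pour(A -> B) -> (A=0 B=2 C=4)
  7. pour(C -> A) -> (A=3 B=2 C=1)
Reached target in 7 moves.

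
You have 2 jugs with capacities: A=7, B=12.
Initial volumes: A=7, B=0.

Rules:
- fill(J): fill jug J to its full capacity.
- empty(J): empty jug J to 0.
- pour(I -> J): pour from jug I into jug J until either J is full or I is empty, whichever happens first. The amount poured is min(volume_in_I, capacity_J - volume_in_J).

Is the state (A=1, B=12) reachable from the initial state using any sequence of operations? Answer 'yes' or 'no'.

Answer: yes

Derivation:
BFS from (A=7, B=0):
  1. empty(A) -> (A=0 B=0)
  2. fill(B) -> (A=0 B=12)
  3. pour(B -> A) -> (A=7 B=5)
  4. empty(A) -> (A=0 B=5)
  5. pour(B -> A) -> (A=5 B=0)
  6. fill(B) -> (A=5 B=12)
  7. pour(B -> A) -> (A=7 B=10)
  8. empty(A) -> (A=0 B=10)
  9. pour(B -> A) -> (A=7 B=3)
  10. empty(A) -> (A=0 B=3)
  11. pour(B -> A) -> (A=3 B=0)
  12. fill(B) -> (A=3 B=12)
  13. pour(B -> A) -> (A=7 B=8)
  14. empty(A) -> (A=0 B=8)
  15. pour(B -> A) -> (A=7 B=1)
  16. empty(A) -> (A=0 B=1)
  17. pour(B -> A) -> (A=1 B=0)
  18. fill(B) -> (A=1 B=12)
Target reached → yes.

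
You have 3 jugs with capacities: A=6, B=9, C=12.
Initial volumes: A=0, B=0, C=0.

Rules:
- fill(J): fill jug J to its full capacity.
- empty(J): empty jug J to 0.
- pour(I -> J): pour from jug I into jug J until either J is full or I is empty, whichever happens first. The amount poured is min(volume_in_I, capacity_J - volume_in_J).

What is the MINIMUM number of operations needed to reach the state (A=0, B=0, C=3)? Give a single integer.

BFS from (A=0, B=0, C=0). One shortest path:
  1. fill(C) -> (A=0 B=0 C=12)
  2. pour(C -> B) -> (A=0 B=9 C=3)
  3. empty(B) -> (A=0 B=0 C=3)
Reached target in 3 moves.

Answer: 3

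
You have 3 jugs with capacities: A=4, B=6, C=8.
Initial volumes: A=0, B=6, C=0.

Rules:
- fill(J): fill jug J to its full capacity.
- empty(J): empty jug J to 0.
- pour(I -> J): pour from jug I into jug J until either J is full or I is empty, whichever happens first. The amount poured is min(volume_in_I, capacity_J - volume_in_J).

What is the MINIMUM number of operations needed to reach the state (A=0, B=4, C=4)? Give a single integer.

BFS from (A=0, B=6, C=0). One shortest path:
  1. empty(B) -> (A=0 B=0 C=0)
  2. fill(C) -> (A=0 B=0 C=8)
  3. pour(C -> A) -> (A=4 B=0 C=4)
  4. pour(A -> B) -> (A=0 B=4 C=4)
Reached target in 4 moves.

Answer: 4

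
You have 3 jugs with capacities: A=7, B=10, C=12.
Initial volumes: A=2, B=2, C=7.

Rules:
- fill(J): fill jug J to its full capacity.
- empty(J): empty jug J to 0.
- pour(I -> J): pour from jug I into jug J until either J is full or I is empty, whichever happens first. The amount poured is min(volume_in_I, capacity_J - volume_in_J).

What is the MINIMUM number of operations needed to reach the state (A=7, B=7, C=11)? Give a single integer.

BFS from (A=2, B=2, C=7). One shortest path:
  1. pour(A -> B) -> (A=0 B=4 C=7)
  2. fill(A) -> (A=7 B=4 C=7)
  3. pour(B -> C) -> (A=7 B=0 C=11)
  4. pour(A -> B) -> (A=0 B=7 C=11)
  5. fill(A) -> (A=7 B=7 C=11)
Reached target in 5 moves.

Answer: 5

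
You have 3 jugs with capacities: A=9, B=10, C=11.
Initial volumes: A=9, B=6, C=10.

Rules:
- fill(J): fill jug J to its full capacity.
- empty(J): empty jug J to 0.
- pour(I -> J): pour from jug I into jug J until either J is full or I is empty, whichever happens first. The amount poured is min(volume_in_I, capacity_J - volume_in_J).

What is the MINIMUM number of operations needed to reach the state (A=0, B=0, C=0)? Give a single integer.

Answer: 3

Derivation:
BFS from (A=9, B=6, C=10). One shortest path:
  1. empty(A) -> (A=0 B=6 C=10)
  2. empty(B) -> (A=0 B=0 C=10)
  3. empty(C) -> (A=0 B=0 C=0)
Reached target in 3 moves.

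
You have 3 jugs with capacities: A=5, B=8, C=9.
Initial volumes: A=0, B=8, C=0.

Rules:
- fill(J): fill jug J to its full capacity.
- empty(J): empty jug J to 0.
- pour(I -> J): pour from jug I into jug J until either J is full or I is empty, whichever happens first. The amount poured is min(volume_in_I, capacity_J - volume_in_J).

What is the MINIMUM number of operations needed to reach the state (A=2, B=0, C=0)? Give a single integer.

Answer: 6

Derivation:
BFS from (A=0, B=8, C=0). One shortest path:
  1. fill(A) -> (A=5 B=8 C=0)
  2. empty(B) -> (A=5 B=0 C=0)
  3. pour(A -> B) -> (A=0 B=5 C=0)
  4. fill(A) -> (A=5 B=5 C=0)
  5. pour(A -> B) -> (A=2 B=8 C=0)
  6. empty(B) -> (A=2 B=0 C=0)
Reached target in 6 moves.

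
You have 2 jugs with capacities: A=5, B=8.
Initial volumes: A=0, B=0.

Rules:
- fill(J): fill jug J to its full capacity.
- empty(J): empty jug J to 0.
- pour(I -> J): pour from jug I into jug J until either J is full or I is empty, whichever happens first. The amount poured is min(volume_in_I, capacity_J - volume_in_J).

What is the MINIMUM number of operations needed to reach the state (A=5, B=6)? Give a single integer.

Answer: 6

Derivation:
BFS from (A=0, B=0). One shortest path:
  1. fill(B) -> (A=0 B=8)
  2. pour(B -> A) -> (A=5 B=3)
  3. empty(A) -> (A=0 B=3)
  4. pour(B -> A) -> (A=3 B=0)
  5. fill(B) -> (A=3 B=8)
  6. pour(B -> A) -> (A=5 B=6)
Reached target in 6 moves.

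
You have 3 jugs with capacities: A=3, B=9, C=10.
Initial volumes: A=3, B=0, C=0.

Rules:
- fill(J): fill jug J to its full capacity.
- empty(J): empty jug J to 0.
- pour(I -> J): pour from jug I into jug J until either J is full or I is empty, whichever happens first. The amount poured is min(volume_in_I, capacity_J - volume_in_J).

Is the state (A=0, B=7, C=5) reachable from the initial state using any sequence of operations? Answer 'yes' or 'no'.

BFS from (A=3, B=0, C=0):
  1. fill(B) -> (A=3 B=9 C=0)
  2. pour(A -> C) -> (A=0 B=9 C=3)
  3. pour(B -> C) -> (A=0 B=2 C=10)
  4. pour(C -> A) -> (A=3 B=2 C=7)
  5. empty(A) -> (A=0 B=2 C=7)
  6. pour(B -> A) -> (A=2 B=0 C=7)
  7. pour(C -> B) -> (A=2 B=7 C=0)
  8. pour(A -> C) -> (A=0 B=7 C=2)
  9. fill(A) -> (A=3 B=7 C=2)
  10. pour(A -> C) -> (A=0 B=7 C=5)
Target reached → yes.

Answer: yes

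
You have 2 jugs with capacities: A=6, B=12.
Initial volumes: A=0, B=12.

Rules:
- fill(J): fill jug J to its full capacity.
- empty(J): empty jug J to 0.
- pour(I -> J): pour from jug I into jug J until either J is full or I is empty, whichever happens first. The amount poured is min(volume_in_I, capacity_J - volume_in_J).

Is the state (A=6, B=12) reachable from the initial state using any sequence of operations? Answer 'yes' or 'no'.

BFS from (A=0, B=12):
  1. fill(A) -> (A=6 B=12)
Target reached → yes.

Answer: yes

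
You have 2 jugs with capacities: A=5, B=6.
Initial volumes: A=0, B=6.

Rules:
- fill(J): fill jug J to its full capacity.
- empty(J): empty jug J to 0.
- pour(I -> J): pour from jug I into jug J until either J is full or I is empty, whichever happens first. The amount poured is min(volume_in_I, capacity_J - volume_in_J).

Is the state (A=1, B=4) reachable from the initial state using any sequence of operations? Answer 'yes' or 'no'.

BFS explored all 22 reachable states.
Reachable set includes: (0,0), (0,1), (0,2), (0,3), (0,4), (0,5), (0,6), (1,0), (1,6), (2,0), (2,6), (3,0) ...
Target (A=1, B=4) not in reachable set → no.

Answer: no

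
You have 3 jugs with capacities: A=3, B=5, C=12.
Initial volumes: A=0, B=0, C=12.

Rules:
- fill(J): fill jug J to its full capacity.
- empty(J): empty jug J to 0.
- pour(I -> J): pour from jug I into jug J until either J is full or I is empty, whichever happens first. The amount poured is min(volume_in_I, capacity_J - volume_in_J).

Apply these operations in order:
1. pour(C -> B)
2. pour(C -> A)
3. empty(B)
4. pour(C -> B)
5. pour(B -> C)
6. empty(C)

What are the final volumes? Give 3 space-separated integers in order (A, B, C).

Answer: 3 0 0

Derivation:
Step 1: pour(C -> B) -> (A=0 B=5 C=7)
Step 2: pour(C -> A) -> (A=3 B=5 C=4)
Step 3: empty(B) -> (A=3 B=0 C=4)
Step 4: pour(C -> B) -> (A=3 B=4 C=0)
Step 5: pour(B -> C) -> (A=3 B=0 C=4)
Step 6: empty(C) -> (A=3 B=0 C=0)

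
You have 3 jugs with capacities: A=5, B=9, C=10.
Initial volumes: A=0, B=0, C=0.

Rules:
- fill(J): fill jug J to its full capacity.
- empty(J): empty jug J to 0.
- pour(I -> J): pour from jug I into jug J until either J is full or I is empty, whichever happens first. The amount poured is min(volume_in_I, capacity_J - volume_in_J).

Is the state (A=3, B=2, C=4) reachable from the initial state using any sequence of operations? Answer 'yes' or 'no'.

BFS explored all 372 reachable states.
Reachable set includes: (0,0,0), (0,0,1), (0,0,2), (0,0,3), (0,0,4), (0,0,5), (0,0,6), (0,0,7), (0,0,8), (0,0,9), (0,0,10), (0,1,0) ...
Target (A=3, B=2, C=4) not in reachable set → no.

Answer: no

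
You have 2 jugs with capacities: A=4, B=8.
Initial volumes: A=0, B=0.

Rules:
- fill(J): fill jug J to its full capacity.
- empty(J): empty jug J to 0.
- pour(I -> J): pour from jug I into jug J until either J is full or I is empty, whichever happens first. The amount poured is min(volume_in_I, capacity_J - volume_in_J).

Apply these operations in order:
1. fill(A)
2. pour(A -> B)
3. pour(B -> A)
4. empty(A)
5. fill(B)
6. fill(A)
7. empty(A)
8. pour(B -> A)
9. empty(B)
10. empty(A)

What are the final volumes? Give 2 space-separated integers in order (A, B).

Answer: 0 0

Derivation:
Step 1: fill(A) -> (A=4 B=0)
Step 2: pour(A -> B) -> (A=0 B=4)
Step 3: pour(B -> A) -> (A=4 B=0)
Step 4: empty(A) -> (A=0 B=0)
Step 5: fill(B) -> (A=0 B=8)
Step 6: fill(A) -> (A=4 B=8)
Step 7: empty(A) -> (A=0 B=8)
Step 8: pour(B -> A) -> (A=4 B=4)
Step 9: empty(B) -> (A=4 B=0)
Step 10: empty(A) -> (A=0 B=0)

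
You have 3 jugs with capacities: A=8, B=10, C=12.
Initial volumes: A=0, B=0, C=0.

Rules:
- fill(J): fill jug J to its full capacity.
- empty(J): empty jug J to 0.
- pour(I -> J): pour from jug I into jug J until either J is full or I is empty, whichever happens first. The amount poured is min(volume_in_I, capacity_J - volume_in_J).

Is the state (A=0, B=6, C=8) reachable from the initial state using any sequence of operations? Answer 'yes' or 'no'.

Answer: yes

Derivation:
BFS from (A=0, B=0, C=0):
  1. fill(A) -> (A=8 B=0 C=0)
  2. fill(B) -> (A=8 B=10 C=0)
  3. pour(A -> C) -> (A=0 B=10 C=8)
  4. fill(A) -> (A=8 B=10 C=8)
  5. pour(B -> C) -> (A=8 B=6 C=12)
  6. empty(C) -> (A=8 B=6 C=0)
  7. pour(A -> C) -> (A=0 B=6 C=8)
Target reached → yes.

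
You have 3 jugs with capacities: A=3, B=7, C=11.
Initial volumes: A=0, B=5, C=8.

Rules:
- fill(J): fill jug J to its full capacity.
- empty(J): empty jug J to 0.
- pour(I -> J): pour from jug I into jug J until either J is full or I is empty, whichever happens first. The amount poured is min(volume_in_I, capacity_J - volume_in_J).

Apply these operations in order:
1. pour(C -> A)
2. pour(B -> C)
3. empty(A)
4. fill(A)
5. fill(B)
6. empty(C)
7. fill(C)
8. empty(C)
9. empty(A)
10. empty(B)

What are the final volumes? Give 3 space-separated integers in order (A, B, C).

Answer: 0 0 0

Derivation:
Step 1: pour(C -> A) -> (A=3 B=5 C=5)
Step 2: pour(B -> C) -> (A=3 B=0 C=10)
Step 3: empty(A) -> (A=0 B=0 C=10)
Step 4: fill(A) -> (A=3 B=0 C=10)
Step 5: fill(B) -> (A=3 B=7 C=10)
Step 6: empty(C) -> (A=3 B=7 C=0)
Step 7: fill(C) -> (A=3 B=7 C=11)
Step 8: empty(C) -> (A=3 B=7 C=0)
Step 9: empty(A) -> (A=0 B=7 C=0)
Step 10: empty(B) -> (A=0 B=0 C=0)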